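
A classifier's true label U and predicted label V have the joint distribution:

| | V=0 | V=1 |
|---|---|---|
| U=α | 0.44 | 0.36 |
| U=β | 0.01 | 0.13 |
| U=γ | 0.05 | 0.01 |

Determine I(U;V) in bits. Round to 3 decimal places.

Marginals: p(U) = (0.8000, 0.1400, 0.0600), p(V) = (0.5000, 0.5000).
I(U;V) = Σ p(x,y)·log₂[p(x,y)/(p(x)p(y))].
  (α,0): 0.44·log₂(1.1000) = 0.0605
  (α,1): 0.36·log₂(0.9000) = -0.0547
  (β,0): 0.01·log₂(0.1429) = -0.0281
  (β,1): 0.13·log₂(1.8571) = 0.1161
  (γ,0): 0.05·log₂(1.6667) = 0.0368
  (γ,1): 0.01·log₂(0.3333) = -0.0158
Sum = 0.115 bits.

0.115 bits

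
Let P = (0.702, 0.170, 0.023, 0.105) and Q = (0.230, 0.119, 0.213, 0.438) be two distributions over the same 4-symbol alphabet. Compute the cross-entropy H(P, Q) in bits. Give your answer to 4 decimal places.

H(P,Q) = −Σ p·log₂ q.
  −0.702·log₂(0.230) = 1.48845
  −0.170·log₂(0.119) = 0.52206
  −0.023·log₂(0.213) = 0.05131
  −0.105·log₂(0.438) = 0.12505
H(P,Q) = 2.1869 bits.

2.1869 bits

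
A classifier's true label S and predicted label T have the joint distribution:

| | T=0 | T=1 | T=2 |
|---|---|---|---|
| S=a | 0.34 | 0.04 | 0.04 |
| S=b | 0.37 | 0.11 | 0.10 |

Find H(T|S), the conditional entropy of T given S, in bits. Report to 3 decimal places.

1.132 bits

Marginals: p(S) = (0.4200, 0.5800), p(T) = (0.7100, 0.1500, 0.1400).
H(T|S) = Σ p(S) · H(T|S=·).
  S=a: p=0.4200, H(T|S=a) = 0.8929
  S=b: p=0.5800, H(T|S=b) = 1.3059
Weighted sum = 1.132 bits.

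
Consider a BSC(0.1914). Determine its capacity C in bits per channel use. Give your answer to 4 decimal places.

0.2956 bits

Binary symmetric channel: C = 1 − h₂(ε) where h₂ is the binary entropy function.
h₂(0.1914) = −0.1914·log₂0.1914 − 0.8086·log₂0.8086 = 0.7044.
C = 1 − 0.7044 = 0.2956 bits per channel use.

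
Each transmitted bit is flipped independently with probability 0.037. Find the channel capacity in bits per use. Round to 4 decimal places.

Binary symmetric channel: C = 1 − h₂(ε) where h₂ is the binary entropy function.
h₂(0.037) = −0.037·log₂0.037 − 0.963·log₂0.963 = 0.2284.
C = 1 − 0.2284 = 0.7716 bits per channel use.

0.7716 bits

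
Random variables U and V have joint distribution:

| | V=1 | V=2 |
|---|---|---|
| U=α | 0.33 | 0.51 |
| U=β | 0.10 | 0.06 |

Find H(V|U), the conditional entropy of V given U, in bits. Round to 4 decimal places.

0.9647 bits

Chain rule: H(V|U) = H(U,V) − H(U).
Marginals: p(U) = (0.8400, 0.1600), p(V) = (0.4300, 0.5700).
H(U,V) = 1.5990 bits; H(U) = 0.6343 bits.
H(V|U) = 1.5990 − 0.6343 = 0.9647 bits.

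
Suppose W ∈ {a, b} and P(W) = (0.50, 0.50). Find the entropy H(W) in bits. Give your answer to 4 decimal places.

H(W) = −Σ p·log₂ p.
  −(0.50)·log₂(0.50) = 0.50000
  −(0.50)·log₂(0.50) = 0.50000
Sum: 0.50000 + 0.50000 = 1.0000 bits.

1.0000 bits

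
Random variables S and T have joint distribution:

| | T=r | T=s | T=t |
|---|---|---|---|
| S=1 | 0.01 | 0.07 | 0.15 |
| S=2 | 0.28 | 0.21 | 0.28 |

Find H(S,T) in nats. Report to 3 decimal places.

1.557 nats

H(S,T) = −Σ p(x,y)·ln p(x,y) over all 6 cells.
  cell (1,r): −0.01·ln0.01 = 0.0461
  cell (1,s): −0.07·ln0.07 = 0.1861
  cell (1,t): −0.15·ln0.15 = 0.2846
  cell (2,r): −0.28·ln0.28 = 0.3564
  cell (2,s): −0.21·ln0.21 = 0.3277
  cell (2,t): −0.28·ln0.28 = 0.3564
Sum = 1.557 nats.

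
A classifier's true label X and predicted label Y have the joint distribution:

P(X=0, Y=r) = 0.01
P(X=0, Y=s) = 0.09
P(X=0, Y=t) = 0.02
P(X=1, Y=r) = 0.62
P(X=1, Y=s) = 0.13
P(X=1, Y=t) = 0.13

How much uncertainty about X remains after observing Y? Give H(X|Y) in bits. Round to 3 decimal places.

Chain rule: H(X|Y) = H(X,Y) − H(Y).
Marginals: p(X) = (0.1200, 0.8800), p(Y) = (0.6300, 0.2200, 0.1500).
H(X,Y) = 1.6848 bits; H(Y) = 1.3111 bits.
H(X|Y) = 1.6848 − 1.3111 = 0.374 bits.

0.374 bits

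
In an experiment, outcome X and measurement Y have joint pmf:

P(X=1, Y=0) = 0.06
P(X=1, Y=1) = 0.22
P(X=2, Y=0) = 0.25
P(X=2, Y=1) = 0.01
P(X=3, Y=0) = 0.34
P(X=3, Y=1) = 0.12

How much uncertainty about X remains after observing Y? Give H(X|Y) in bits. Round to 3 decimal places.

Chain rule: H(X|Y) = H(X,Y) − H(Y).
Marginals: p(X) = (0.2800, 0.2600, 0.4600), p(Y) = (0.6500, 0.3500).
H(X,Y) = 2.1868 bits; H(Y) = 0.9341 bits.
H(X|Y) = 2.1868 − 0.9341 = 1.253 bits.

1.253 bits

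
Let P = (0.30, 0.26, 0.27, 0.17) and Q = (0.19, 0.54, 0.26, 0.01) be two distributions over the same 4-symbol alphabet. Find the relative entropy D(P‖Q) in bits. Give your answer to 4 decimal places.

D(P‖Q) = Σ p·log₂(p/q).
  0.30·log₂(0.30/0.19) = 0.19769
  0.26·log₂(0.26/0.54) = -0.27416
  0.27·log₂(0.27/0.26) = 0.01470
  0.17·log₂(0.17/0.01) = 0.69487
D(P‖Q) = 0.6331 bits.

0.6331 bits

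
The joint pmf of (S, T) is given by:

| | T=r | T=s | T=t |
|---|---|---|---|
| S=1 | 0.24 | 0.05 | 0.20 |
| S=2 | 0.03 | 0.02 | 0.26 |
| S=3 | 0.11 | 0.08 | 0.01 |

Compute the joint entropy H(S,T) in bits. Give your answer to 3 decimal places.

2.653 bits

H(S,T) = −Σ p(x,y)·log₂ p(x,y) over all 9 cells.
  cell (1,r): −0.24·log₂0.24 = 0.4941
  cell (1,s): −0.05·log₂0.05 = 0.2161
  cell (1,t): −0.20·log₂0.20 = 0.4644
  cell (2,r): −0.03·log₂0.03 = 0.1518
  cell (2,s): −0.02·log₂0.02 = 0.1129
  cell (2,t): −0.26·log₂0.26 = 0.5053
  cell (3,r): −0.11·log₂0.11 = 0.3503
  cell (3,s): −0.08·log₂0.08 = 0.2915
  cell (3,t): −0.01·log₂0.01 = 0.0664
Sum = 2.653 bits.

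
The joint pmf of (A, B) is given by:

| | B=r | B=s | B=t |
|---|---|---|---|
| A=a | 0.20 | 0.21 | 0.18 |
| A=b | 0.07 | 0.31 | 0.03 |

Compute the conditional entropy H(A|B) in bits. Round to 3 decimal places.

Chain rule: H(A|B) = H(A,B) − H(B).
Marginals: p(A) = (0.5900, 0.4100), p(B) = (0.2700, 0.5200, 0.2100).
H(A,B) = 2.3266 bits; H(B) = 1.4734 bits.
H(A|B) = 2.3266 − 1.4734 = 0.853 bits.

0.853 bits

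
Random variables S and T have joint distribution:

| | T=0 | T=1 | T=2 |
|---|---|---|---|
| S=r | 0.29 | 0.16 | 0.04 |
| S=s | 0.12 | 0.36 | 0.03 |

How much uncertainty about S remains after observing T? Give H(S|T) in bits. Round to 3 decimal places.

0.890 bits

Chain rule: H(S|T) = H(S,T) − H(T).
Marginals: p(S) = (0.4900, 0.5100), p(T) = (0.4100, 0.5200, 0.0700).
H(S,T) = 2.1761 bits; H(T) = 1.2865 bits.
H(S|T) = 2.1761 − 1.2865 = 0.890 bits.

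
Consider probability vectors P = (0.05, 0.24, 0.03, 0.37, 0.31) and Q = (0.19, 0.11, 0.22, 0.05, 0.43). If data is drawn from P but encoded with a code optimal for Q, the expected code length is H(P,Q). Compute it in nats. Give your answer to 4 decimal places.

2.0283 nats

H(P,Q) = −Σ p·ln q.
  −0.05·ln(0.19) = 0.08304
  −0.24·ln(0.11) = 0.52975
  −0.03·ln(0.22) = 0.04542
  −0.37·ln(0.05) = 1.10842
  −0.31·ln(0.43) = 0.26163
H(P,Q) = 2.0283 nats.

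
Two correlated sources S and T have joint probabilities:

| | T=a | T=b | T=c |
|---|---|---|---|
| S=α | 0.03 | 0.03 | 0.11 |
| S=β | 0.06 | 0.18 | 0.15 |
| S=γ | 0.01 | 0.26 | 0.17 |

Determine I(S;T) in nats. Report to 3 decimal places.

0.065 nats

Marginals: p(S) = (0.1700, 0.3900, 0.4400), p(T) = (0.1000, 0.4700, 0.4300).
I(S;T) = Σ p(x,y)·ln[p(x,y)/(p(x)p(y))].
  (α,a): 0.03·ln(1.7647) = 0.0170
  (α,b): 0.03·ln(0.3755) = -0.0294
  (α,c): 0.11·ln(1.5048) = 0.0450
  (β,a): 0.06·ln(1.5385) = 0.0258
  (β,b): 0.18·ln(0.9820) = -0.0033
  (β,c): 0.15·ln(0.8945) = -0.0167
  (γ,a): 0.01·ln(0.2273) = -0.0148
  (γ,b): 0.26·ln(1.2573) = 0.0595
  (γ,c): 0.17·ln(0.8985) = -0.0182
Sum = 0.065 nats.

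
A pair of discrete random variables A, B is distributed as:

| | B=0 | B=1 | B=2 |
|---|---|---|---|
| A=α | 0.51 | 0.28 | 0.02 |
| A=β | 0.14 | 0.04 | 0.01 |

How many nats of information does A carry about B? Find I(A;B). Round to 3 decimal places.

0.008 nats

Marginals: p(A) = (0.8100, 0.1900), p(B) = (0.6500, 0.3200, 0.0300).
I(A;B) = H(A) + H(B) − H(A,B).
H(A) = 0.4862, H(B) = 0.7498, H(A,B) = 1.2281.
I(A;B) = 0.4862 + 0.7498 − 1.2281 = 0.008 nats.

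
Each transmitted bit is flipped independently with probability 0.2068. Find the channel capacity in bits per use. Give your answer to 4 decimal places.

Binary symmetric channel: C = 1 − h₂(ε) where h₂ is the binary entropy function.
h₂(0.2068) = −0.2068·log₂0.2068 − 0.7932·log₂0.7932 = 0.7353.
C = 1 − 0.7353 = 0.2647 bits per channel use.

0.2647 bits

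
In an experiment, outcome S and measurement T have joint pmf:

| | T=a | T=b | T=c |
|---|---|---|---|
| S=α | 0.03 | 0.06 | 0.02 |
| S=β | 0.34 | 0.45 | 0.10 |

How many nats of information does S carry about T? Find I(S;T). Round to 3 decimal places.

0.004 nats

Marginals: p(S) = (0.1100, 0.8900), p(T) = (0.3700, 0.5100, 0.1200).
I(S;T) = H(S) + H(T) − H(S,T).
H(S) = 0.3465, H(T) = 0.9657, H(S,T) = 1.3086.
I(S;T) = 0.3465 + 0.9657 − 1.3086 = 0.004 nats.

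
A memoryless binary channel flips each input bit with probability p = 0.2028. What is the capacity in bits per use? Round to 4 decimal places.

Binary symmetric channel: C = 1 − h₂(ε) where h₂ is the binary entropy function.
h₂(0.2028) = −0.2028·log₂0.2028 − 0.7972·log₂0.7972 = 0.7275.
C = 1 − 0.7275 = 0.2725 bits per channel use.

0.2725 bits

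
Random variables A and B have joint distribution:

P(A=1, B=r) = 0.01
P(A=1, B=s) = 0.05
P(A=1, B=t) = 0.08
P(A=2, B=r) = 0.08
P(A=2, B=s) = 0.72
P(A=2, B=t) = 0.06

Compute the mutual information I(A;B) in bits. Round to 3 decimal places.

Marginals: p(A) = (0.1400, 0.8600), p(B) = (0.0900, 0.7700, 0.1400).
I(A;B) = H(A) + H(B) − H(A,B).
H(A) = 0.5842, H(B) = 1.0001, H(A,B) = 1.4503.
I(A;B) = 0.5842 + 1.0001 − 1.4503 = 0.134 bits.

0.134 bits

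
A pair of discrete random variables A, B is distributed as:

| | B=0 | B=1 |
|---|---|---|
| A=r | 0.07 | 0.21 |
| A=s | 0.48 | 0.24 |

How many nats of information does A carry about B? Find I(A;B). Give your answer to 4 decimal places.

Marginals: p(A) = (0.2800, 0.7200), p(B) = (0.5500, 0.4500).
I(A;B) = Σ p(x,y)·ln[p(x,y)/(p(x)p(y))].
  (r,0): 0.07·ln(0.4545) = -0.05519
  (r,1): 0.21·ln(1.6667) = 0.10727
  (s,0): 0.48·ln(1.2121) = 0.09234
  (s,1): 0.24·ln(0.7407) = -0.07203
Sum = 0.0724 nats.

0.0724 nats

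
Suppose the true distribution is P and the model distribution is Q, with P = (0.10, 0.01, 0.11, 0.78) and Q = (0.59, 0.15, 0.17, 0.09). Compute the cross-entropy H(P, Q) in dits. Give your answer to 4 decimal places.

H(P,Q) = −Σ p·log₁₀ q.
  −0.10·log₁₀(0.59) = 0.02291
  −0.01·log₁₀(0.15) = 0.00824
  −0.11·log₁₀(0.17) = 0.08465
  −0.78·log₁₀(0.09) = 0.81569
H(P,Q) = 0.9315 dits.

0.9315 dits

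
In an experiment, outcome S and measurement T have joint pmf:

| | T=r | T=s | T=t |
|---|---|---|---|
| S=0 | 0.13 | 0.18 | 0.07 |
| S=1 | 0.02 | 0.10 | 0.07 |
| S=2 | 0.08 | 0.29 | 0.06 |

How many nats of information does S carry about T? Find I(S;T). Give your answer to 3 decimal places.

Marginals: p(S) = (0.3800, 0.1900, 0.4300), p(T) = (0.2300, 0.5700, 0.2000).
I(S;T) = H(S) + H(T) − H(S,T).
H(S) = 1.0461, H(T) = 0.9803, H(S,T) = 1.9845.
I(S;T) = 1.0461 + 0.9803 − 1.9845 = 0.042 nats.

0.042 nats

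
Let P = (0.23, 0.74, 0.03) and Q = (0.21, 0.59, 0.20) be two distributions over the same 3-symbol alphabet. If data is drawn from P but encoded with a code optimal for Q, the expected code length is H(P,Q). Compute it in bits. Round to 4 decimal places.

1.1508 bits

H(P,Q) = −Σ p·log₂ q.
  −0.23·log₂(0.21) = 0.51785
  −0.74·log₂(0.59) = 0.56330
  −0.03·log₂(0.20) = 0.06966
H(P,Q) = 1.1508 bits.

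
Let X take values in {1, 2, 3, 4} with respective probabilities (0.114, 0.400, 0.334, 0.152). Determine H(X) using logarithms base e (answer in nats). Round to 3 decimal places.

1.267 nats

H(X) = −Σ p·ln p.
  −(0.114)·ln(0.114) = 0.2476
  −(0.400)·ln(0.400) = 0.3665
  −(0.334)·ln(0.334) = 0.3663
  −(0.152)·ln(0.152) = 0.2863
Sum: 0.2476 + 0.3665 + 0.3663 + 0.2863 = 1.267 nats.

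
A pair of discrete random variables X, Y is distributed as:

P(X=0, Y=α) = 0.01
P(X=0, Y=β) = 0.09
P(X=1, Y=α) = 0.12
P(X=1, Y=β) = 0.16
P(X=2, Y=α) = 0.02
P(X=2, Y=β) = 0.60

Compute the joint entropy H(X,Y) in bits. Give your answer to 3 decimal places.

H(X,Y) = −Σ p(x,y)·log₂ p(x,y) over all 6 cells.
  cell (0,α): −0.01·log₂0.01 = 0.0664
  cell (0,β): −0.09·log₂0.09 = 0.3127
  cell (1,α): −0.12·log₂0.12 = 0.3671
  cell (1,β): −0.16·log₂0.16 = 0.4230
  cell (2,α): −0.02·log₂0.02 = 0.1129
  cell (2,β): −0.60·log₂0.60 = 0.4422
Sum = 1.724 bits.

1.724 bits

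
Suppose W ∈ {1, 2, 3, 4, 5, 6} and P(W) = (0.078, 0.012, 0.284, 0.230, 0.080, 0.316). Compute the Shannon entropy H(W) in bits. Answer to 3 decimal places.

H(W) = −Σ p·log₂ p.
  −(0.078)·log₂(0.078) = 0.2871
  −(0.012)·log₂(0.012) = 0.0766
  −(0.284)·log₂(0.284) = 0.5158
  −(0.230)·log₂(0.230) = 0.4877
  −(0.080)·log₂(0.080) = 0.2915
  −(0.316)·log₂(0.316) = 0.5252
Sum: 0.2871 + 0.0766 + 0.5158 + 0.4877 + 0.2915 + 0.5252 = 2.184 bits.

2.184 bits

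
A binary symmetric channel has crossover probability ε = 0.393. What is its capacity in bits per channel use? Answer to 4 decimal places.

0.0333 bits

Binary symmetric channel: C = 1 − h₂(ε) where h₂ is the binary entropy function.
h₂(0.393) = −0.393·log₂0.393 − 0.607·log₂0.607 = 0.9667.
C = 1 − 0.9667 = 0.0333 bits per channel use.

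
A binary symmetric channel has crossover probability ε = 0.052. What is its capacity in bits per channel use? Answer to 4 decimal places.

0.7052 bits

Binary symmetric channel: C = 1 − h₂(ε) where h₂ is the binary entropy function.
h₂(0.052) = −0.052·log₂0.052 − 0.948·log₂0.948 = 0.2948.
C = 1 − 0.2948 = 0.7052 bits per channel use.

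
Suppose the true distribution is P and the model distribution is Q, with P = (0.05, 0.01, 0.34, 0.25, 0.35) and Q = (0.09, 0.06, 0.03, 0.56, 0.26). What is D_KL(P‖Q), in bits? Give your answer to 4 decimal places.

D(P‖Q) = Σ p·log₂(p/q).
  0.05·log₂(0.05/0.09) = -0.04240
  0.01·log₂(0.01/0.06) = -0.02585
  0.34·log₂(0.34/0.03) = 1.19085
  0.25·log₂(0.25/0.56) = -0.29087
  0.35·log₂(0.35/0.26) = 0.15010
D(P‖Q) = 0.9818 bits.

0.9818 bits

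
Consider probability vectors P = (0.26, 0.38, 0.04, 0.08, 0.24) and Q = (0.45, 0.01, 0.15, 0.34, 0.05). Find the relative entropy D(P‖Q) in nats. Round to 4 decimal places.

1.4475 nats

D(P‖Q) = Σ p·ln(p/q).
  0.26·ln(0.26/0.45) = -0.14263
  0.38·ln(0.38/0.01) = 1.38228
  0.04·ln(0.04/0.15) = -0.05287
  0.08·ln(0.08/0.34) = -0.11575
  0.24·ln(0.24/0.05) = 0.37647
D(P‖Q) = 1.4475 nats.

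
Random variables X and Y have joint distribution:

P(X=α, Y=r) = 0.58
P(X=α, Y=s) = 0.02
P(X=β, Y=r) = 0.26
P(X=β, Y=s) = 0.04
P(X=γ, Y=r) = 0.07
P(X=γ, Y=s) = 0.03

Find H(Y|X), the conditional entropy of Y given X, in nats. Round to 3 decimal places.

0.267 nats

Chain rule: H(Y|X) = H(X,Y) − H(X).
Marginals: p(X) = (0.6000, 0.3000, 0.1000), p(Y) = (0.9100, 0.0900).
H(X,Y) = 1.1645 nats; H(X) = 0.8979 nats.
H(Y|X) = 1.1645 − 0.8979 = 0.267 nats.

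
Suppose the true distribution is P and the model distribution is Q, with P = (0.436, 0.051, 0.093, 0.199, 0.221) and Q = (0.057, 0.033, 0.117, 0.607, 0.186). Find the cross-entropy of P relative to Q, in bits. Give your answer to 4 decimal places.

H(P,Q) = −Σ p·log₂ q.
  −0.436·log₂(0.057) = 1.80194
  −0.051·log₂(0.033) = 0.25099
  −0.093·log₂(0.117) = 0.28787
  −0.199·log₂(0.607) = 0.14333
  −0.221·log₂(0.186) = 0.53628
H(P,Q) = 3.0204 bits.

3.0204 bits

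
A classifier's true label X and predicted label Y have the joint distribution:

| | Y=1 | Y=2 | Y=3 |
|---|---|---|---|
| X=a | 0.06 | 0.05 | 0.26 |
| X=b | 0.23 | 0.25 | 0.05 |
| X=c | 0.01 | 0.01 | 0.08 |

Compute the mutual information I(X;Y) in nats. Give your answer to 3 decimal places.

0.229 nats

Marginals: p(X) = (0.3700, 0.5300, 0.1000), p(Y) = (0.3000, 0.3100, 0.3900).
I(X;Y) = H(X) + H(Y) − H(X,Y).
H(X) = 0.9346, H(Y) = 1.0915, H(X,Y) = 1.7974.
I(X;Y) = 0.9346 + 1.0915 − 1.7974 = 0.229 nats.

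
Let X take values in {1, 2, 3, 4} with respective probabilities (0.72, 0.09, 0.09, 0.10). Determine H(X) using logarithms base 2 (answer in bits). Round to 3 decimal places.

H(X) = −Σ p·log₂ p.
  −(0.72)·log₂(0.72) = 0.3412
  −(0.09)·log₂(0.09) = 0.3127
  −(0.09)·log₂(0.09) = 0.3127
  −(0.10)·log₂(0.10) = 0.3322
Sum: 0.3412 + 0.3127 + 0.3127 + 0.3322 = 1.299 bits.

1.299 bits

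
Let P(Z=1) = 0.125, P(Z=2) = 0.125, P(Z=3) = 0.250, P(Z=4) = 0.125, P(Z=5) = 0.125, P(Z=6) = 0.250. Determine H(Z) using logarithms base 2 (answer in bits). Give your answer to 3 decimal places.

H(Z) = −Σ p·log₂ p.
  −(0.125)·log₂(0.125) = 0.3750
  −(0.125)·log₂(0.125) = 0.3750
  −(0.250)·log₂(0.250) = 0.5000
  −(0.125)·log₂(0.125) = 0.3750
  −(0.125)·log₂(0.125) = 0.3750
  −(0.250)·log₂(0.250) = 0.5000
Sum: 0.3750 + 0.3750 + 0.5000 + 0.3750 + 0.3750 + 0.5000 = 2.500 bits.

2.500 bits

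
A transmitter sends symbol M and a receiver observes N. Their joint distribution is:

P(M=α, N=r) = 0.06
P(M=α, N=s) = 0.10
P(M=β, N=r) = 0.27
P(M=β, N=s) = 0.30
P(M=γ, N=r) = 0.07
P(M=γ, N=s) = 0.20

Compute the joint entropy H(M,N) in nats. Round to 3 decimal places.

1.622 nats

H(M,N) = −Σ p(x,y)·ln p(x,y) over all 6 cells.
  cell (α,r): −0.06·ln0.06 = 0.1688
  cell (α,s): −0.10·ln0.10 = 0.2303
  cell (β,r): −0.27·ln0.27 = 0.3535
  cell (β,s): −0.30·ln0.30 = 0.3612
  cell (γ,r): −0.07·ln0.07 = 0.1861
  cell (γ,s): −0.20·ln0.20 = 0.3219
Sum = 1.622 nats.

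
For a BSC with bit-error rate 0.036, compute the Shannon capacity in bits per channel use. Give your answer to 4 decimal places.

0.7764 bits

Binary symmetric channel: C = 1 − h₂(ε) where h₂ is the binary entropy function.
h₂(0.036) = −0.036·log₂0.036 − 0.964·log₂0.964 = 0.2236.
C = 1 − 0.2236 = 0.7764 bits per channel use.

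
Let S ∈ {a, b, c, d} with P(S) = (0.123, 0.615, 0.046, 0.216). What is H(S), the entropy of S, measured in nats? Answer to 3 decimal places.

1.029 nats

H(S) = −Σ p·ln p.
  −(0.123)·ln(0.123) = 0.2578
  −(0.615)·ln(0.615) = 0.2990
  −(0.046)·ln(0.046) = 0.1416
  −(0.216)·ln(0.216) = 0.3310
Sum: 0.2578 + 0.2990 + 0.1416 + 0.3310 = 1.029 nats.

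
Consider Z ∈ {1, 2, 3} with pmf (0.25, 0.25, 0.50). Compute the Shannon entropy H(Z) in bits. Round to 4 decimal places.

1.5000 bits

H(Z) = −Σ p·log₂ p.
  −(0.25)·log₂(0.25) = 0.50000
  −(0.25)·log₂(0.25) = 0.50000
  −(0.50)·log₂(0.50) = 0.50000
Sum: 0.50000 + 0.50000 + 0.50000 = 1.5000 bits.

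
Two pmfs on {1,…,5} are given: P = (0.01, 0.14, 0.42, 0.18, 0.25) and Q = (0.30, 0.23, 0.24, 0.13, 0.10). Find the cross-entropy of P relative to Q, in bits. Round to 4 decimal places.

H(P,Q) = −Σ p·log₂ q.
  −0.01·log₂(0.30) = 0.01737
  −0.14·log₂(0.23) = 0.29684
  −0.42·log₂(0.24) = 0.86474
  −0.18·log₂(0.13) = 0.52981
  −0.25·log₂(0.10) = 0.83048
H(P,Q) = 2.5392 bits.

2.5392 bits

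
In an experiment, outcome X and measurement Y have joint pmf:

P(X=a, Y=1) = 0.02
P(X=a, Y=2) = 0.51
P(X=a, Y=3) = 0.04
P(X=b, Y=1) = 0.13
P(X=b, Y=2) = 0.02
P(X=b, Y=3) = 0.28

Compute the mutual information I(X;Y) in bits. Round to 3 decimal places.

Marginals: p(X) = (0.5700, 0.4300), p(Y) = (0.1500, 0.5300, 0.3200).
I(X;Y) = Σ p(x,y)·log₂[p(x,y)/(p(x)p(y))].
  (a,1): 0.02·log₂(0.2339) = -0.0419
  (a,2): 0.51·log₂(1.6882) = 0.3853
  (a,3): 0.04·log₂(0.2193) = -0.0876
  (b,1): 0.13·log₂(2.0155) = 0.1314
  (b,2): 0.02·log₂(0.0878) = -0.0702
  (b,3): 0.28·log₂(2.0349) = 0.2870
Sum = 0.604 bits.

0.604 bits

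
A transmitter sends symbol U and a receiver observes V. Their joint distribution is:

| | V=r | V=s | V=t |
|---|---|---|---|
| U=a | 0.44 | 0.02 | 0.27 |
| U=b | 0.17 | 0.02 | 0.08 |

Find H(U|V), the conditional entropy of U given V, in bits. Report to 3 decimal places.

0.832 bits

Marginals: p(U) = (0.7300, 0.2700), p(V) = (0.6100, 0.0400, 0.3500).
H(U|V) = Σ p(V) · H(U|V=·).
  V=r: p=0.6100, H(U|V=r) = 0.8537
  V=s: p=0.0400, H(U|V=s) = 1.0000
  V=t: p=0.3500, H(U|V=t) = 0.7755
Weighted sum = 0.832 bits.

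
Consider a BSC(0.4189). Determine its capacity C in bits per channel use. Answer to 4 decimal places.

0.0191 bits

Binary symmetric channel: C = 1 − h₂(ε) where h₂ is the binary entropy function.
h₂(0.4189) = −0.4189·log₂0.4189 − 0.5811·log₂0.5811 = 0.9809.
C = 1 − 0.9809 = 0.0191 bits per channel use.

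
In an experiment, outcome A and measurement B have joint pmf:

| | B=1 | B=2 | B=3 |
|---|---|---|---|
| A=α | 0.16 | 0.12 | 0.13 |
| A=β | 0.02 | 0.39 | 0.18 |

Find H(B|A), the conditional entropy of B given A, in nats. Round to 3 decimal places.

0.890 nats

Marginals: p(A) = (0.4100, 0.5900), p(B) = (0.1800, 0.5100, 0.3100).
H(B|A) = Σ p(A) · H(B|A=·).
  A=α: p=0.4100, H(B|A=α) = 1.0910
  A=β: p=0.5900, H(B|A=β) = 0.7506
Weighted sum = 0.890 nats.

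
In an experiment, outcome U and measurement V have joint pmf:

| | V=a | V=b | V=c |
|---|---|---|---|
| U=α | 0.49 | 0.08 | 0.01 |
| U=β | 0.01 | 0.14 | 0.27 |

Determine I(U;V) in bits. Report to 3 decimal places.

Marginals: p(U) = (0.5800, 0.4200), p(V) = (0.5000, 0.2200, 0.2800).
I(U;V) = Σ p(x,y)·log₂[p(x,y)/(p(x)p(y))].
  (α,a): 0.49·log₂(1.6897) = 0.3708
  (α,b): 0.08·log₂(0.6270) = -0.0539
  (α,c): 0.01·log₂(0.0616) = -0.0402
  (β,a): 0.01·log₂(0.0476) = -0.0439
  (β,b): 0.14·log₂(1.5152) = 0.0839
  (β,c): 0.27·log₂(2.2959) = 0.3237
Sum = 0.640 bits.

0.640 bits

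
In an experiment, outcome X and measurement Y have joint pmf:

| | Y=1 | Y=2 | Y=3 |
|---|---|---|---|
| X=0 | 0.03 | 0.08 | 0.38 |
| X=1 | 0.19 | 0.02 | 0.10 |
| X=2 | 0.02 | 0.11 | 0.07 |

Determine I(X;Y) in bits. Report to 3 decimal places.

0.328 bits

Marginals: p(X) = (0.4900, 0.3100, 0.2000), p(Y) = (0.2400, 0.2100, 0.5500).
I(X;Y) = Σ p(x,y)·log₂[p(x,y)/(p(x)p(y))].
  (0,1): 0.03·log₂(0.2551) = -0.0591
  (0,2): 0.08·log₂(0.7775) = -0.0291
  (0,3): 0.38·log₂(1.4100) = 0.1884
  (1,1): 0.19·log₂(2.5538) = 0.2570
  (1,2): 0.02·log₂(0.3072) = -0.0341
  (1,3): 0.10·log₂(0.5865) = -0.0770
  (2,1): 0.02·log₂(0.4167) = -0.0253
  (2,2): 0.11·log₂(2.6190) = 0.1528
  (2,3): 0.07·log₂(0.6364) = -0.0456
Sum = 0.328 bits.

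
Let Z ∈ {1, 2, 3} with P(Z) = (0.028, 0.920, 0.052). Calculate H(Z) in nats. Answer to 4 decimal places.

0.3306 nats

H(Z) = −Σ p·ln p.
  −(0.028)·ln(0.028) = 0.10012
  −(0.920)·ln(0.920) = 0.07671
  −(0.052)·ln(0.052) = 0.15374
Sum: 0.10012 + 0.07671 + 0.15374 = 0.3306 nats.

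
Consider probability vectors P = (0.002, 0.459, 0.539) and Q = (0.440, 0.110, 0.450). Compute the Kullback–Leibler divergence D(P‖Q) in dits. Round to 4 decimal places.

D(P‖Q) = Σ p·log₁₀(p/q).
  0.002·log₁₀(0.002/0.440) = -0.00468
  0.459·log₁₀(0.459/0.110) = 0.28477
  0.539·log₁₀(0.539/0.450) = 0.04224
D(P‖Q) = 0.3223 dits.

0.3223 dits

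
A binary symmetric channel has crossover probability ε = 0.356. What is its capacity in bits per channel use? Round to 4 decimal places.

0.0607 bits

Binary symmetric channel: C = 1 − h₂(ε) where h₂ is the binary entropy function.
h₂(0.356) = −0.356·log₂0.356 − 0.644·log₂0.644 = 0.9393.
C = 1 − 0.9393 = 0.0607 bits per channel use.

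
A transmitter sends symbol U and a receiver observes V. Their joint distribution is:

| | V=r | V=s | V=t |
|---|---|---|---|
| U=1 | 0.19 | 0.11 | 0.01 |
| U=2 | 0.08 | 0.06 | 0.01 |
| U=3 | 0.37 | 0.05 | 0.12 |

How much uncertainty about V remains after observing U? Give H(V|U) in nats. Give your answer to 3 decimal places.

Chain rule: H(V|U) = H(U,V) − H(U).
Marginals: p(U) = (0.3100, 0.1500, 0.5400), p(V) = (0.6400, 0.2200, 0.1400).
H(U,V) = 1.7934 nats; H(U) = 0.9804 nats.
H(V|U) = 1.7934 − 0.9804 = 0.813 nats.

0.813 nats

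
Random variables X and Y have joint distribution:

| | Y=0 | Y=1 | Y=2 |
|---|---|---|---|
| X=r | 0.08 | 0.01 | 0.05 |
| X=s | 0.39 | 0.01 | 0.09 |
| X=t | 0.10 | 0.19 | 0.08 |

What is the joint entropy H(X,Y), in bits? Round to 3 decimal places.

H(X,Y) = −Σ p(x,y)·log₂ p(x,y) over all 9 cells.
  cell (r,0): −0.08·log₂0.08 = 0.2915
  cell (r,1): −0.01·log₂0.01 = 0.0664
  cell (r,2): −0.05·log₂0.05 = 0.2161
  cell (s,0): −0.39·log₂0.39 = 0.5298
  cell (s,1): −0.01·log₂0.01 = 0.0664
  cell (s,2): −0.09·log₂0.09 = 0.3127
  cell (t,0): −0.10·log₂0.10 = 0.3322
  cell (t,1): −0.19·log₂0.19 = 0.4552
  cell (t,2): −0.08·log₂0.08 = 0.2915
Sum = 2.562 bits.

2.562 bits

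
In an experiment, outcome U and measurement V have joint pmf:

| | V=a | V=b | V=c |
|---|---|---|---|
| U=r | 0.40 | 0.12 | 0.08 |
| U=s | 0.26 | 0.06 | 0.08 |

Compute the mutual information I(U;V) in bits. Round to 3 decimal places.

Marginals: p(U) = (0.6000, 0.4000), p(V) = (0.6600, 0.1800, 0.1600).
I(U;V) = H(U) + H(V) − H(U,V).
H(U) = 0.9710, H(V) = 1.2640, H(U,V) = 2.2277.
I(U;V) = 0.9710 + 1.2640 − 2.2277 = 0.007 bits.

0.007 bits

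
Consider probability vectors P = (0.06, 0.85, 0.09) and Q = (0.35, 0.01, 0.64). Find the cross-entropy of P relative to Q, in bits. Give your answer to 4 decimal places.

5.7961 bits

H(P,Q) = −Σ p·log₂ q.
  −0.06·log₂(0.35) = 0.09087
  −0.85·log₂(0.01) = 5.64728
  −0.09·log₂(0.64) = 0.05795
H(P,Q) = 5.7961 bits.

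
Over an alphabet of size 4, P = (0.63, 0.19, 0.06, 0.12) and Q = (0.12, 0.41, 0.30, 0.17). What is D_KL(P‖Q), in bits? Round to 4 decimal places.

D(P‖Q) = Σ p·log₂(p/q).
  0.63·log₂(0.63/0.12) = 1.50716
  0.19·log₂(0.19/0.41) = -0.21083
  0.06·log₂(0.06/0.30) = -0.13932
  0.12·log₂(0.12/0.17) = -0.06030
D(P‖Q) = 1.0967 bits.

1.0967 bits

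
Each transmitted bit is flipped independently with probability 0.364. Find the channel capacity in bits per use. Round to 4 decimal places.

Binary symmetric channel: C = 1 − h₂(ε) where h₂ is the binary entropy function.
h₂(0.364) = −0.364·log₂0.364 − 0.636·log₂0.636 = 0.9460.
C = 1 − 0.9460 = 0.0540 bits per channel use.

0.0540 bits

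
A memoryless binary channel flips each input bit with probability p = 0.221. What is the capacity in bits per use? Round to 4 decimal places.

Binary symmetric channel: C = 1 − h₂(ε) where h₂ is the binary entropy function.
h₂(0.221) = −0.221·log₂0.221 − 0.779·log₂0.779 = 0.7620.
C = 1 − 0.7620 = 0.2380 bits per channel use.

0.2380 bits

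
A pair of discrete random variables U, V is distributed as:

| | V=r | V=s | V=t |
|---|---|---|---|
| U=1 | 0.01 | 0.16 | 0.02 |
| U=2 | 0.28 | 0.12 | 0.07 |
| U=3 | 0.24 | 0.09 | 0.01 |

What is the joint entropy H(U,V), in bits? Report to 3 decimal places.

2.625 bits

H(U,V) = −Σ p(x,y)·log₂ p(x,y) over all 9 cells.
  cell (1,r): −0.01·log₂0.01 = 0.0664
  cell (1,s): −0.16·log₂0.16 = 0.4230
  cell (1,t): −0.02·log₂0.02 = 0.1129
  cell (2,r): −0.28·log₂0.28 = 0.5142
  cell (2,s): −0.12·log₂0.12 = 0.3671
  cell (2,t): −0.07·log₂0.07 = 0.2686
  cell (3,r): −0.24·log₂0.24 = 0.4941
  cell (3,s): −0.09·log₂0.09 = 0.3127
  cell (3,t): −0.01·log₂0.01 = 0.0664
Sum = 2.625 bits.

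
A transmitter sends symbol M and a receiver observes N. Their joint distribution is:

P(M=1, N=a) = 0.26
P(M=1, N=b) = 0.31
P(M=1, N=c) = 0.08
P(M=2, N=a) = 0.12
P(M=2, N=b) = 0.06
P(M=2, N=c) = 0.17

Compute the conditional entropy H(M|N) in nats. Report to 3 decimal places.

Chain rule: H(M|N) = H(M,N) − H(N).
Marginals: p(M) = (0.6500, 0.3500), p(N) = (0.3800, 0.3700, 0.2500).
H(M,N) = 1.6398 nats; H(N) = 1.0821 nats.
H(M|N) = 1.6398 − 1.0821 = 0.558 nats.

0.558 nats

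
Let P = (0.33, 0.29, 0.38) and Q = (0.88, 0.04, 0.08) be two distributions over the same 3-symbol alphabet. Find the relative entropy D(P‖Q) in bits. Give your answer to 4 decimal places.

D(P‖Q) = Σ p·log₂(p/q).
  0.33·log₂(0.33/0.88) = -0.46696
  0.29·log₂(0.29/0.04) = 0.82881
  0.38·log₂(0.38/0.08) = 0.85421
D(P‖Q) = 1.2161 bits.

1.2161 bits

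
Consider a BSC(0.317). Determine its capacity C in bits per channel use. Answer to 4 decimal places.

Binary symmetric channel: C = 1 − h₂(ε) where h₂ is the binary entropy function.
h₂(0.317) = −0.317·log₂0.317 − 0.683·log₂0.683 = 0.9011.
C = 1 − 0.9011 = 0.0989 bits per channel use.

0.0989 bits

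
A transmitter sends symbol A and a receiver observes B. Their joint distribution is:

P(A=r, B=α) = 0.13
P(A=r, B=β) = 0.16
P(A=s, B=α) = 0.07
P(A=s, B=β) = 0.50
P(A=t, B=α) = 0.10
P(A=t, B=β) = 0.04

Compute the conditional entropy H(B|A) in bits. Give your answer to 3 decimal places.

Chain rule: H(B|A) = H(A,B) − H(A).
Marginals: p(A) = (0.2900, 0.5700, 0.1400), p(B) = (0.3000, 0.7000).
H(A,B) = 2.0922 bits; H(A) = 1.3773 bits.
H(B|A) = 2.0922 − 1.3773 = 0.715 bits.

0.715 bits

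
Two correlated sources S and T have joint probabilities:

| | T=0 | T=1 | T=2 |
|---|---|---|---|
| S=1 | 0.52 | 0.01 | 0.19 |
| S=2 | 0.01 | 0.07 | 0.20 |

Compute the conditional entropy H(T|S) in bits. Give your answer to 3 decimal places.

0.956 bits

Marginals: p(S) = (0.7200, 0.2800), p(T) = (0.5300, 0.0800, 0.3900).
H(T|S) = Σ p(S) · H(T|S=·).
  S=1: p=0.7200, H(T|S=1) = 0.9320
  S=2: p=0.2800, H(T|S=2) = 1.0184
Weighted sum = 0.956 bits.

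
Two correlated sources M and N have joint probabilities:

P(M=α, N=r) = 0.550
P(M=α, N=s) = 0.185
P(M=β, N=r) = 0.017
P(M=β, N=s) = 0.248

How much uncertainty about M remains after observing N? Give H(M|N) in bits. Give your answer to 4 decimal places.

0.5365 bits

Chain rule: H(M|N) = H(M,N) − H(N).
Marginals: p(M) = (0.7350, 0.2650), p(N) = (0.5670, 0.4330).
H(M,N) = 1.5235 bits; H(N) = 0.9870 bits.
H(M|N) = 1.5235 − 0.9870 = 0.5365 bits.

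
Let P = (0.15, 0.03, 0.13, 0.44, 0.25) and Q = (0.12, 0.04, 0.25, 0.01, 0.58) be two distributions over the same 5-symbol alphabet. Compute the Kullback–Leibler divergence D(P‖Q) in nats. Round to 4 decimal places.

D(P‖Q) = Σ p·ln(p/q).
  0.15·ln(0.15/0.12) = 0.03347
  0.03·ln(0.03/0.04) = -0.00863
  0.13·ln(0.13/0.25) = -0.08501
  0.44·ln(0.44/0.01) = 1.66504
  0.25·ln(0.25/0.58) = -0.21039
D(P‖Q) = 1.3945 nats.

1.3945 nats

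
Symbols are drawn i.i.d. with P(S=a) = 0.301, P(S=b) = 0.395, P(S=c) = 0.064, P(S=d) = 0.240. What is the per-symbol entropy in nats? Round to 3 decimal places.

1.247 nats

H(S) = −Σ p·ln p.
  −(0.301)·ln(0.301) = 0.3614
  −(0.395)·ln(0.395) = 0.3669
  −(0.064)·ln(0.064) = 0.1759
  −(0.240)·ln(0.240) = 0.3425
Sum: 0.3614 + 0.3669 + 0.1759 + 0.3425 = 1.247 nats.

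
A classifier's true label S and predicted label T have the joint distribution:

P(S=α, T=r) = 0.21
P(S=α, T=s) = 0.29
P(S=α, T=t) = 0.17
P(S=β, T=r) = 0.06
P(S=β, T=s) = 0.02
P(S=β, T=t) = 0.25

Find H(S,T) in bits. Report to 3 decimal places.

2.282 bits

H(S,T) = −Σ p(x,y)·log₂ p(x,y) over all 6 cells.
  cell (α,r): −0.21·log₂0.21 = 0.4728
  cell (α,s): −0.29·log₂0.29 = 0.5179
  cell (α,t): −0.17·log₂0.17 = 0.4346
  cell (β,r): −0.06·log₂0.06 = 0.2435
  cell (β,s): −0.02·log₂0.02 = 0.1129
  cell (β,t): −0.25·log₂0.25 = 0.5000
Sum = 2.282 bits.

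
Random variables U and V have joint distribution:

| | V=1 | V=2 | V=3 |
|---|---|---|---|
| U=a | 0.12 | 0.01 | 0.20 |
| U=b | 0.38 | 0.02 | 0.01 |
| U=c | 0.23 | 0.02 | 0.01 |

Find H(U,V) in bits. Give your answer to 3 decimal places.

2.275 bits

H(U,V) = −Σ p(x,y)·log₂ p(x,y) over all 9 cells.
  cell (a,1): −0.12·log₂0.12 = 0.3671
  cell (a,2): −0.01·log₂0.01 = 0.0664
  cell (a,3): −0.20·log₂0.20 = 0.4644
  cell (b,1): −0.38·log₂0.38 = 0.5305
  cell (b,2): −0.02·log₂0.02 = 0.1129
  cell (b,3): −0.01·log₂0.01 = 0.0664
  cell (c,1): −0.23·log₂0.23 = 0.4877
  cell (c,2): −0.02·log₂0.02 = 0.1129
  cell (c,3): −0.01·log₂0.01 = 0.0664
Sum = 2.275 bits.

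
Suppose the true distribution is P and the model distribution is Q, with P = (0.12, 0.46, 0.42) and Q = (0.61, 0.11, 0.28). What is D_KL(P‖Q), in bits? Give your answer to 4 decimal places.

0.9137 bits

D(P‖Q) = Σ p·log₂(p/q).
  0.12·log₂(0.12/0.61) = -0.28149
  0.46·log₂(0.46/0.11) = 0.94950
  0.42·log₂(0.42/0.28) = 0.24568
D(P‖Q) = 0.9137 bits.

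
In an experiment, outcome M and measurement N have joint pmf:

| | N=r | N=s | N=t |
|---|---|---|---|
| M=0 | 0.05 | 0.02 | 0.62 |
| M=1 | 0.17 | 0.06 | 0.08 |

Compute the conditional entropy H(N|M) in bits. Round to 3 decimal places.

Chain rule: H(N|M) = H(M,N) − H(M).
Marginals: p(M) = (0.6900, 0.3100), p(N) = (0.2200, 0.0800, 0.7000).
H(M,N) = 1.7262 bits; H(M) = 0.8932 bits.
H(N|M) = 1.7262 − 0.8932 = 0.833 bits.

0.833 bits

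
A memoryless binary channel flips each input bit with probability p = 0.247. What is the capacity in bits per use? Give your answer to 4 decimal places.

0.1935 bits

Binary symmetric channel: C = 1 − h₂(ε) where h₂ is the binary entropy function.
h₂(0.247) = −0.247·log₂0.247 − 0.753·log₂0.753 = 0.8065.
C = 1 − 0.8065 = 0.1935 bits per channel use.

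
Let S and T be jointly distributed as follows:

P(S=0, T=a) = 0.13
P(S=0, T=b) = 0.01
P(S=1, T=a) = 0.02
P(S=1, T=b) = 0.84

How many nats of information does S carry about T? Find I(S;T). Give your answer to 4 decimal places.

Marginals: p(S) = (0.1400, 0.8600), p(T) = (0.1500, 0.8500).
I(S;T) = Σ p(x,y)·ln[p(x,y)/(p(x)p(y))].
  (0,a): 0.13·ln(6.1905) = 0.23699
  (0,b): 0.01·ln(0.0840) = -0.02477
  (1,a): 0.02·ln(0.1550) = -0.03728
  (1,b): 0.84·ln(1.1491) = 0.11675
Sum = 0.2917 nats.

0.2917 nats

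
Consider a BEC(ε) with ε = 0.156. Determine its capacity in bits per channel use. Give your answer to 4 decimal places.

Binary erasure channel: capacity C = 1 − ε.
C = 1 − 0.156 = 0.8440 bits per channel use.

0.8440 bits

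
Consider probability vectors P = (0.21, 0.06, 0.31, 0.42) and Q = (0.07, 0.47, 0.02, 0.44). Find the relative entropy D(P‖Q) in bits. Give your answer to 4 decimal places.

1.3523 bits

D(P‖Q) = Σ p·log₂(p/q).
  0.21·log₂(0.21/0.07) = 0.33284
  0.06·log₂(0.06/0.47) = -0.17818
  0.31·log₂(0.31/0.02) = 1.22580
  0.42·log₂(0.42/0.44) = -0.02819
D(P‖Q) = 1.3523 bits.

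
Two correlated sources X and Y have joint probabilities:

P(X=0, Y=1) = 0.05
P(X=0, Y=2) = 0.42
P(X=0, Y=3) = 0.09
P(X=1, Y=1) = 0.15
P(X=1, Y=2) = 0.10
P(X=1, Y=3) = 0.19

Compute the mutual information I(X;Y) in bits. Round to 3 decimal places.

0.206 bits

Marginals: p(X) = (0.5600, 0.4400), p(Y) = (0.2000, 0.5200, 0.2800).
I(X;Y) = H(X) + H(Y) − H(X,Y).
H(X) = 0.9896, H(Y) = 1.4692, H(X,Y) = 2.2524.
I(X;Y) = 0.9896 + 1.4692 − 2.2524 = 0.206 bits.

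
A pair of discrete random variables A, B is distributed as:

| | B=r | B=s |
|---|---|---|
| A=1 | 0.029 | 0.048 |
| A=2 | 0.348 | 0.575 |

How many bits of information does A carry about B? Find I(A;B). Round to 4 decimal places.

Marginals: p(A) = (0.0770, 0.9230), p(B) = (0.3770, 0.6230).
I(A;B) = H(A) + H(B) − H(A,B).
H(A) = 0.3915, H(B) = 0.9559, H(A,B) = 1.3474.
I(A;B) = 0.3915 + 0.9559 − 1.3474 = 0.0000 bits.

0.0000 bits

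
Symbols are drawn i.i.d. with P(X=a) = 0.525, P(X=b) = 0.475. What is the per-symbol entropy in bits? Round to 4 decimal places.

H(X) = −Σ p·log₂ p.
  −(0.525)·log₂(0.525) = 0.48805
  −(0.475)·log₂(0.475) = 0.51015
Sum: 0.48805 + 0.51015 = 0.9982 bits.

0.9982 bits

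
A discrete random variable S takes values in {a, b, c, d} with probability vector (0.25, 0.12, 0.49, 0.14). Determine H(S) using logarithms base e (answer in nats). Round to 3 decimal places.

1.226 nats

H(S) = −Σ p·ln p.
  −(0.25)·ln(0.25) = 0.3466
  −(0.12)·ln(0.12) = 0.2544
  −(0.49)·ln(0.49) = 0.3495
  −(0.14)·ln(0.14) = 0.2753
Sum: 0.3466 + 0.2544 + 0.3495 + 0.2753 = 1.226 nats.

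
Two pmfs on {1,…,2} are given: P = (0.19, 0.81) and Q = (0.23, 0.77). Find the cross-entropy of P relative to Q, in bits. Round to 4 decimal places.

H(P,Q) = −Σ p·log₂ q.
  −0.19·log₂(0.23) = 0.40286
  −0.81·log₂(0.77) = 0.30543
H(P,Q) = 0.7083 bits.

0.7083 bits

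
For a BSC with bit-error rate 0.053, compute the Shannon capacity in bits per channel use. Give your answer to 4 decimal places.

Binary symmetric channel: C = 1 − h₂(ε) where h₂ is the binary entropy function.
h₂(0.053) = −0.053·log₂0.053 − 0.947·log₂0.947 = 0.2990.
C = 1 − 0.2990 = 0.7010 bits per channel use.

0.7010 bits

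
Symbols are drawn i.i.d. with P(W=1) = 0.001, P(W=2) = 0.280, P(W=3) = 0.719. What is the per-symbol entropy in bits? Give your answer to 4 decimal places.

0.8664 bits

H(W) = −Σ p·log₂ p.
  −(0.001)·log₂(0.001) = 0.00997
  −(0.280)·log₂(0.280) = 0.51422
  −(0.719)·log₂(0.719) = 0.34220
Sum: 0.00997 + 0.51422 + 0.34220 = 0.8664 bits.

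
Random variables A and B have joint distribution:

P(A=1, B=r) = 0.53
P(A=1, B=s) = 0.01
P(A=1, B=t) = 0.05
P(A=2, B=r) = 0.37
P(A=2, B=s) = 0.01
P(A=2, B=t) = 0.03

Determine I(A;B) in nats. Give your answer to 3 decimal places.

Marginals: p(A) = (0.5900, 0.4100), p(B) = (0.9000, 0.0200, 0.0800).
I(A;B) = H(A) + H(B) − H(A,B).
H(A) = 0.6769, H(B) = 0.3751, H(A,B) = 1.0514.
I(A;B) = 0.6769 + 0.3751 − 1.0514 = 0.001 nats.

0.001 nats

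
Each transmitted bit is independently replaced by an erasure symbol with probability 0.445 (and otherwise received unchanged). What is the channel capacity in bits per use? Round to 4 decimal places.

Binary erasure channel: capacity C = 1 − ε.
C = 1 − 0.445 = 0.5550 bits per channel use.

0.5550 bits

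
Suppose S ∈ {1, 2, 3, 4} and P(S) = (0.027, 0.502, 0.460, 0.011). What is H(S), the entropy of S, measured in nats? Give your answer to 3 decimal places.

0.850 nats

H(S) = −Σ p·ln p.
  −(0.027)·ln(0.027) = 0.0975
  −(0.502)·ln(0.502) = 0.3460
  −(0.460)·ln(0.460) = 0.3572
  −(0.011)·ln(0.011) = 0.0496
Sum: 0.0975 + 0.3460 + 0.3572 + 0.0496 = 0.850 nats.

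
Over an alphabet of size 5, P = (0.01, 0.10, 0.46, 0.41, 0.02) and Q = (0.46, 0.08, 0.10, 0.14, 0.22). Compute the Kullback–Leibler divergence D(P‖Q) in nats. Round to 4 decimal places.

1.0786 nats

D(P‖Q) = Σ p·ln(p/q).
  0.01·ln(0.01/0.46) = -0.03829
  0.10·ln(0.10/0.08) = 0.02231
  0.46·ln(0.46/0.10) = 0.70199
  0.41·ln(0.41/0.14) = 0.44055
  0.02·ln(0.02/0.22) = -0.04796
D(P‖Q) = 1.0786 nats.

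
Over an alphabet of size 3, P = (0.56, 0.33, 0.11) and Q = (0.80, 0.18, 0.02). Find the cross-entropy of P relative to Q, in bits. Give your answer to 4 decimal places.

H(P,Q) = −Σ p·log₂ q.
  −0.56·log₂(0.80) = 0.18028
  −0.33·log₂(0.18) = 0.81640
  −0.11·log₂(0.02) = 0.62082
H(P,Q) = 1.6175 bits.

1.6175 bits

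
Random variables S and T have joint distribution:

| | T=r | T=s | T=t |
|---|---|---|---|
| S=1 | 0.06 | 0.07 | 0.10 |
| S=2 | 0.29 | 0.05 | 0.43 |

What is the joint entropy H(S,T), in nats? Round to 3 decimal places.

H(S,T) = −Σ p(x,y)·ln p(x,y) over all 6 cells.
  cell (1,r): −0.06·ln0.06 = 0.1688
  cell (1,s): −0.07·ln0.07 = 0.1861
  cell (1,t): −0.10·ln0.10 = 0.2303
  cell (2,r): −0.29·ln0.29 = 0.3590
  cell (2,s): −0.05·ln0.05 = 0.1498
  cell (2,t): −0.43·ln0.43 = 0.3629
Sum = 1.457 nats.

1.457 nats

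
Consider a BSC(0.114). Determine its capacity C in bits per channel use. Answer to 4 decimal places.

0.4881 bits

Binary symmetric channel: C = 1 − h₂(ε) where h₂ is the binary entropy function.
h₂(0.114) = −0.114·log₂0.114 − 0.886·log₂0.886 = 0.5119.
C = 1 − 0.5119 = 0.4881 bits per channel use.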